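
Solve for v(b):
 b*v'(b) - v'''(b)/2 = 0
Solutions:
 v(b) = C1 + Integral(C2*airyai(2^(1/3)*b) + C3*airybi(2^(1/3)*b), b)


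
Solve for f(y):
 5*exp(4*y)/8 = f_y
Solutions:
 f(y) = C1 + 5*exp(4*y)/32


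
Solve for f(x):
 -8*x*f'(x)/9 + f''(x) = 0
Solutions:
 f(x) = C1 + C2*erfi(2*x/3)


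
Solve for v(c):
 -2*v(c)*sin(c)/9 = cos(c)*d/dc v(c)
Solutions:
 v(c) = C1*cos(c)^(2/9)


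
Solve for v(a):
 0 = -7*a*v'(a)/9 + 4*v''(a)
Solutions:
 v(a) = C1 + C2*erfi(sqrt(14)*a/12)


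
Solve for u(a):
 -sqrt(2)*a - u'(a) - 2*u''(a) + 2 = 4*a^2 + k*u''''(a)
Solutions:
 u(a) = C1 + C2*exp(2^(1/3)*a*(6^(1/3)*(sqrt(3)*sqrt((27 + 32/k)/k^2) + 9/k)^(1/3)/12 - 2^(1/3)*3^(5/6)*I*(sqrt(3)*sqrt((27 + 32/k)/k^2) + 9/k)^(1/3)/12 + 4/(k*(-3^(1/3) + 3^(5/6)*I)*(sqrt(3)*sqrt((27 + 32/k)/k^2) + 9/k)^(1/3)))) + C3*exp(2^(1/3)*a*(6^(1/3)*(sqrt(3)*sqrt((27 + 32/k)/k^2) + 9/k)^(1/3)/12 + 2^(1/3)*3^(5/6)*I*(sqrt(3)*sqrt((27 + 32/k)/k^2) + 9/k)^(1/3)/12 - 4/(k*(3^(1/3) + 3^(5/6)*I)*(sqrt(3)*sqrt((27 + 32/k)/k^2) + 9/k)^(1/3)))) + C4*exp(6^(1/3)*a*(-2^(1/3)*(sqrt(3)*sqrt((27 + 32/k)/k^2) + 9/k)^(1/3) + 4*3^(1/3)/(k*(sqrt(3)*sqrt((27 + 32/k)/k^2) + 9/k)^(1/3)))/6) - 4*a^3/3 - sqrt(2)*a^2/2 + 8*a^2 - 30*a + 2*sqrt(2)*a


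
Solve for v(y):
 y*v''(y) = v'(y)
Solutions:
 v(y) = C1 + C2*y^2


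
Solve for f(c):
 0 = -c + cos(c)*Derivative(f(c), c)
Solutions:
 f(c) = C1 + Integral(c/cos(c), c)


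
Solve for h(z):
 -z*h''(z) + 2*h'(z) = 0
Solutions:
 h(z) = C1 + C2*z^3


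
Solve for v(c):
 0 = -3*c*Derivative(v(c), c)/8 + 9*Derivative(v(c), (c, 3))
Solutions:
 v(c) = C1 + Integral(C2*airyai(3^(2/3)*c/6) + C3*airybi(3^(2/3)*c/6), c)


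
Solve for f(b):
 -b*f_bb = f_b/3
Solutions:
 f(b) = C1 + C2*b^(2/3)


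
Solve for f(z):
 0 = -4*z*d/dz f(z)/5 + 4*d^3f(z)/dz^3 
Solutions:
 f(z) = C1 + Integral(C2*airyai(5^(2/3)*z/5) + C3*airybi(5^(2/3)*z/5), z)


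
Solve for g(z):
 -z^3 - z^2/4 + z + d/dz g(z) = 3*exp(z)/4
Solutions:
 g(z) = C1 + z^4/4 + z^3/12 - z^2/2 + 3*exp(z)/4


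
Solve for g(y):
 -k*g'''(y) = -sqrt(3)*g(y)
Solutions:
 g(y) = C1*exp(3^(1/6)*y*(1/k)^(1/3)) + C2*exp(y*(-3^(1/6) + 3^(2/3)*I)*(1/k)^(1/3)/2) + C3*exp(-y*(3^(1/6) + 3^(2/3)*I)*(1/k)^(1/3)/2)


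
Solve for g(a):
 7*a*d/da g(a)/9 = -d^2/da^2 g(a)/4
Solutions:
 g(a) = C1 + C2*erf(sqrt(14)*a/3)


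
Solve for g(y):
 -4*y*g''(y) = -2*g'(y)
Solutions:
 g(y) = C1 + C2*y^(3/2)


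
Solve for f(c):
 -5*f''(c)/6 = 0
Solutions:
 f(c) = C1 + C2*c


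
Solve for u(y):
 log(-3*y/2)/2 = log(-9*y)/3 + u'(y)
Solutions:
 u(y) = C1 + y*log(-y)/6 + y*(-log(24) - 1)/6


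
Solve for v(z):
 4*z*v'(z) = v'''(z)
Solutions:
 v(z) = C1 + Integral(C2*airyai(2^(2/3)*z) + C3*airybi(2^(2/3)*z), z)


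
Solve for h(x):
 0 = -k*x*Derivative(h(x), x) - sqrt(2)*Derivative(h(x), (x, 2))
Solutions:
 h(x) = Piecewise((-2^(3/4)*sqrt(pi)*C1*erf(2^(1/4)*sqrt(k)*x/2)/(2*sqrt(k)) - C2, (k > 0) | (k < 0)), (-C1*x - C2, True))


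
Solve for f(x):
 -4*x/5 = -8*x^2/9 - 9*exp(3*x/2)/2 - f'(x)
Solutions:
 f(x) = C1 - 8*x^3/27 + 2*x^2/5 - 3*exp(3*x/2)


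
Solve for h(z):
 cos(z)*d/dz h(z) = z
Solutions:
 h(z) = C1 + Integral(z/cos(z), z)


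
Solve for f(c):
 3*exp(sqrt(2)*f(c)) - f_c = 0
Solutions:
 f(c) = sqrt(2)*(2*log(-1/(C1 + 3*c)) - log(2))/4


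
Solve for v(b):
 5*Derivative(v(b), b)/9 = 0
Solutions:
 v(b) = C1


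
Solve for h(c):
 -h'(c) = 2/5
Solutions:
 h(c) = C1 - 2*c/5


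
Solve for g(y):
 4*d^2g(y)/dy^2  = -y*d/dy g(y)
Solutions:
 g(y) = C1 + C2*erf(sqrt(2)*y/4)


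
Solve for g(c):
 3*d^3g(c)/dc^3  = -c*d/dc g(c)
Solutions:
 g(c) = C1 + Integral(C2*airyai(-3^(2/3)*c/3) + C3*airybi(-3^(2/3)*c/3), c)


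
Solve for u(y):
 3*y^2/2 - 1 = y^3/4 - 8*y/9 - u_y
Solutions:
 u(y) = C1 + y^4/16 - y^3/2 - 4*y^2/9 + y


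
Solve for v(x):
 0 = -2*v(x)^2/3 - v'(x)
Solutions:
 v(x) = 3/(C1 + 2*x)


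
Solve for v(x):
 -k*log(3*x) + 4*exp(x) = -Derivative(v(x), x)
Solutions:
 v(x) = C1 + k*x*log(x) + k*x*(-1 + log(3)) - 4*exp(x)


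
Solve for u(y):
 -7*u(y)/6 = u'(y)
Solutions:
 u(y) = C1*exp(-7*y/6)


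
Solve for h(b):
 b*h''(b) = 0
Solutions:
 h(b) = C1 + C2*b


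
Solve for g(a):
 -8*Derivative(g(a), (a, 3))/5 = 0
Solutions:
 g(a) = C1 + C2*a + C3*a^2


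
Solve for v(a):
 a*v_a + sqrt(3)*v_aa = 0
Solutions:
 v(a) = C1 + C2*erf(sqrt(2)*3^(3/4)*a/6)


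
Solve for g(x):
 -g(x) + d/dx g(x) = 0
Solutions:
 g(x) = C1*exp(x)


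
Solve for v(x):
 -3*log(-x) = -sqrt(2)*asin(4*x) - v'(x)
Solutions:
 v(x) = C1 + 3*x*log(-x) - 3*x - sqrt(2)*(x*asin(4*x) + sqrt(1 - 16*x^2)/4)


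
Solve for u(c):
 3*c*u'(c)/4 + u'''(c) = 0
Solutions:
 u(c) = C1 + Integral(C2*airyai(-6^(1/3)*c/2) + C3*airybi(-6^(1/3)*c/2), c)


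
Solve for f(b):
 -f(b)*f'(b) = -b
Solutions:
 f(b) = -sqrt(C1 + b^2)
 f(b) = sqrt(C1 + b^2)


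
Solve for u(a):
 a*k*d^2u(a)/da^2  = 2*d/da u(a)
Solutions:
 u(a) = C1 + a^(((re(k) + 2)*re(k) + im(k)^2)/(re(k)^2 + im(k)^2))*(C2*sin(2*log(a)*Abs(im(k))/(re(k)^2 + im(k)^2)) + C3*cos(2*log(a)*im(k)/(re(k)^2 + im(k)^2)))


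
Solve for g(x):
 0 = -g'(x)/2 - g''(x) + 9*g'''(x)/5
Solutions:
 g(x) = C1 + C2*exp(x*(5 - sqrt(115))/18) + C3*exp(x*(5 + sqrt(115))/18)


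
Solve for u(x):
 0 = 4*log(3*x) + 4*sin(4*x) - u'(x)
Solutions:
 u(x) = C1 + 4*x*log(x) - 4*x + 4*x*log(3) - cos(4*x)


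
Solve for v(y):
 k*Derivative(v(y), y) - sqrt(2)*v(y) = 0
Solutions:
 v(y) = C1*exp(sqrt(2)*y/k)


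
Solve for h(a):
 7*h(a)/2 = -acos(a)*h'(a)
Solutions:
 h(a) = C1*exp(-7*Integral(1/acos(a), a)/2)


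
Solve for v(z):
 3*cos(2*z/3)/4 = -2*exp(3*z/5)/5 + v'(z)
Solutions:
 v(z) = C1 + 2*exp(3*z/5)/3 + 9*sin(2*z/3)/8


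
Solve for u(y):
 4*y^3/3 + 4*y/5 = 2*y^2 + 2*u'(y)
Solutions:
 u(y) = C1 + y^4/6 - y^3/3 + y^2/5


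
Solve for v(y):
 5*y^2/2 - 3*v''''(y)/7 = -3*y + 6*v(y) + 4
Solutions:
 v(y) = 5*y^2/12 + y/2 + (C1*sin(2^(3/4)*7^(1/4)*y/2) + C2*cos(2^(3/4)*7^(1/4)*y/2))*exp(-2^(3/4)*7^(1/4)*y/2) + (C3*sin(2^(3/4)*7^(1/4)*y/2) + C4*cos(2^(3/4)*7^(1/4)*y/2))*exp(2^(3/4)*7^(1/4)*y/2) - 2/3


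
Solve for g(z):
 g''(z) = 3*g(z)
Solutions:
 g(z) = C1*exp(-sqrt(3)*z) + C2*exp(sqrt(3)*z)


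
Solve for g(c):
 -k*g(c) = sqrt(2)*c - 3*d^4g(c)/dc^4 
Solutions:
 g(c) = C1*exp(-3^(3/4)*c*k^(1/4)/3) + C2*exp(3^(3/4)*c*k^(1/4)/3) + C3*exp(-3^(3/4)*I*c*k^(1/4)/3) + C4*exp(3^(3/4)*I*c*k^(1/4)/3) - sqrt(2)*c/k


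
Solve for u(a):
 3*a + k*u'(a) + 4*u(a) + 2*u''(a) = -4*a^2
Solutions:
 u(a) = C1*exp(a*(-k + sqrt(k^2 - 32))/4) + C2*exp(-a*(k + sqrt(k^2 - 32))/4) - a^2 + a*k/2 - 3*a/4 - k^2/8 + 3*k/16 + 1


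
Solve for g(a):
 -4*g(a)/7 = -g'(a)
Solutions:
 g(a) = C1*exp(4*a/7)


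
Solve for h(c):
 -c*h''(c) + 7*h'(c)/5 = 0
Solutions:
 h(c) = C1 + C2*c^(12/5)


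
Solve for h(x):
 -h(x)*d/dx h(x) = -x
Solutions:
 h(x) = -sqrt(C1 + x^2)
 h(x) = sqrt(C1 + x^2)


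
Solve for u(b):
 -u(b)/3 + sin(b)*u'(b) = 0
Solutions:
 u(b) = C1*(cos(b) - 1)^(1/6)/(cos(b) + 1)^(1/6)


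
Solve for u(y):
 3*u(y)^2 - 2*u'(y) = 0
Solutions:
 u(y) = -2/(C1 + 3*y)


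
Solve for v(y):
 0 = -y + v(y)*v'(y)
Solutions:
 v(y) = -sqrt(C1 + y^2)
 v(y) = sqrt(C1 + y^2)


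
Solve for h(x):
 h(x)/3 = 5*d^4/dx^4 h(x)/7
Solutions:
 h(x) = C1*exp(-15^(3/4)*7^(1/4)*x/15) + C2*exp(15^(3/4)*7^(1/4)*x/15) + C3*sin(15^(3/4)*7^(1/4)*x/15) + C4*cos(15^(3/4)*7^(1/4)*x/15)


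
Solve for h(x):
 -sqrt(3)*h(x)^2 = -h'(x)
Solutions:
 h(x) = -1/(C1 + sqrt(3)*x)


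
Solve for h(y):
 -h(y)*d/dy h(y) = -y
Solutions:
 h(y) = -sqrt(C1 + y^2)
 h(y) = sqrt(C1 + y^2)


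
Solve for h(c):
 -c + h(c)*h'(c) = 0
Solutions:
 h(c) = -sqrt(C1 + c^2)
 h(c) = sqrt(C1 + c^2)


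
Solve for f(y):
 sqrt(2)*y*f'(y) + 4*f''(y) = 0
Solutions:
 f(y) = C1 + C2*erf(2^(3/4)*y/4)


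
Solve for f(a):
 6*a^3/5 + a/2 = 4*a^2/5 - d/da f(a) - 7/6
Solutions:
 f(a) = C1 - 3*a^4/10 + 4*a^3/15 - a^2/4 - 7*a/6


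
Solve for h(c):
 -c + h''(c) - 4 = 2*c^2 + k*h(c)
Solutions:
 h(c) = C1*exp(-c*sqrt(k)) + C2*exp(c*sqrt(k)) - 2*c^2/k - c/k - 4/k - 4/k^2


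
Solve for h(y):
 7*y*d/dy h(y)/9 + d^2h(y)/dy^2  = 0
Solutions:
 h(y) = C1 + C2*erf(sqrt(14)*y/6)


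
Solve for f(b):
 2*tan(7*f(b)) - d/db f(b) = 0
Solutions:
 f(b) = -asin(C1*exp(14*b))/7 + pi/7
 f(b) = asin(C1*exp(14*b))/7


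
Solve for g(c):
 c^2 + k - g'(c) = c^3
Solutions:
 g(c) = C1 - c^4/4 + c^3/3 + c*k


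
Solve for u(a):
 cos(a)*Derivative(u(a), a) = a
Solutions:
 u(a) = C1 + Integral(a/cos(a), a)


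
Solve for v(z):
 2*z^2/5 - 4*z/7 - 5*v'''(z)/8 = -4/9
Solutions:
 v(z) = C1 + C2*z + C3*z^2 + 4*z^5/375 - 4*z^4/105 + 16*z^3/135


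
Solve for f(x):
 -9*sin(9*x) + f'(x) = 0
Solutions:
 f(x) = C1 - cos(9*x)


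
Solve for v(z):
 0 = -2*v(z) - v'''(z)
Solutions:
 v(z) = C3*exp(-2^(1/3)*z) + (C1*sin(2^(1/3)*sqrt(3)*z/2) + C2*cos(2^(1/3)*sqrt(3)*z/2))*exp(2^(1/3)*z/2)


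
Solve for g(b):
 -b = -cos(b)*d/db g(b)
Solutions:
 g(b) = C1 + Integral(b/cos(b), b)


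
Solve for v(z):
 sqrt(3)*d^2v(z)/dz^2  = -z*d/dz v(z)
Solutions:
 v(z) = C1 + C2*erf(sqrt(2)*3^(3/4)*z/6)


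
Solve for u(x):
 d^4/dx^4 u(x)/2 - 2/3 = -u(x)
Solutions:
 u(x) = (C1*sin(2^(3/4)*x/2) + C2*cos(2^(3/4)*x/2))*exp(-2^(3/4)*x/2) + (C3*sin(2^(3/4)*x/2) + C4*cos(2^(3/4)*x/2))*exp(2^(3/4)*x/2) + 2/3


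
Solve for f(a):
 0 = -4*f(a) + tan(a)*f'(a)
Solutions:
 f(a) = C1*sin(a)^4


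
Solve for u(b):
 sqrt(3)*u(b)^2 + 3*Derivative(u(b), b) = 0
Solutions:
 u(b) = 3/(C1 + sqrt(3)*b)


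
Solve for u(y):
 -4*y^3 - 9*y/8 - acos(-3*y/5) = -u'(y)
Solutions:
 u(y) = C1 + y^4 + 9*y^2/16 + y*acos(-3*y/5) + sqrt(25 - 9*y^2)/3


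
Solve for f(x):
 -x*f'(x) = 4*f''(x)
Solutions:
 f(x) = C1 + C2*erf(sqrt(2)*x/4)


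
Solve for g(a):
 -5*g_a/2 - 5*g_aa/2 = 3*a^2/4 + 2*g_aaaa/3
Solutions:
 g(a) = C1 + C2*exp(-5^(1/3)*a*(-(3 + sqrt(14))^(1/3) + 5^(1/3)/(3 + sqrt(14))^(1/3))/4)*sin(sqrt(3)*5^(1/3)*a*(5^(1/3)/(3 + sqrt(14))^(1/3) + (3 + sqrt(14))^(1/3))/4) + C3*exp(-5^(1/3)*a*(-(3 + sqrt(14))^(1/3) + 5^(1/3)/(3 + sqrt(14))^(1/3))/4)*cos(sqrt(3)*5^(1/3)*a*(5^(1/3)/(3 + sqrt(14))^(1/3) + (3 + sqrt(14))^(1/3))/4) + C4*exp(5^(1/3)*a*(-(3 + sqrt(14))^(1/3) + 5^(1/3)/(3 + sqrt(14))^(1/3))/2) - a^3/10 + 3*a^2/10 - 3*a/5


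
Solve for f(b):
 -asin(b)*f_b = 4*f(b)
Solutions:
 f(b) = C1*exp(-4*Integral(1/asin(b), b))


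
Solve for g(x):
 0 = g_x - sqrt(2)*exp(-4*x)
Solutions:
 g(x) = C1 - sqrt(2)*exp(-4*x)/4


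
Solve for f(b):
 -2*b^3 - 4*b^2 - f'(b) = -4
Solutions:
 f(b) = C1 - b^4/2 - 4*b^3/3 + 4*b


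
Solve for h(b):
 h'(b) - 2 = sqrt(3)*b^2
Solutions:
 h(b) = C1 + sqrt(3)*b^3/3 + 2*b


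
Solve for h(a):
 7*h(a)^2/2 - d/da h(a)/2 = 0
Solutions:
 h(a) = -1/(C1 + 7*a)


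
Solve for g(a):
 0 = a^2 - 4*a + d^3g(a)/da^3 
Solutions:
 g(a) = C1 + C2*a + C3*a^2 - a^5/60 + a^4/6


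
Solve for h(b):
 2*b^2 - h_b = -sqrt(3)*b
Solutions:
 h(b) = C1 + 2*b^3/3 + sqrt(3)*b^2/2


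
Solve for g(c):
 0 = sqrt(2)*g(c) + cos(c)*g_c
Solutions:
 g(c) = C1*(sin(c) - 1)^(sqrt(2)/2)/(sin(c) + 1)^(sqrt(2)/2)


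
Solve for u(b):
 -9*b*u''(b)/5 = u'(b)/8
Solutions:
 u(b) = C1 + C2*b^(67/72)


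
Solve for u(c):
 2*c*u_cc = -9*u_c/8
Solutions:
 u(c) = C1 + C2*c^(7/16)


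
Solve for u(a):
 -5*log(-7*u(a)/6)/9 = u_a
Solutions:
 9*Integral(1/(log(-_y) - log(6) + log(7)), (_y, u(a)))/5 = C1 - a


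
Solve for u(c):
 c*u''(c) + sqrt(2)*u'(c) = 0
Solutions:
 u(c) = C1 + C2*c^(1 - sqrt(2))


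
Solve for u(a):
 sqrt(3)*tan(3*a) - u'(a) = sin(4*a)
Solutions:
 u(a) = C1 - sqrt(3)*log(cos(3*a))/3 + cos(4*a)/4


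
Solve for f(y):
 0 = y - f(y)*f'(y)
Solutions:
 f(y) = -sqrt(C1 + y^2)
 f(y) = sqrt(C1 + y^2)


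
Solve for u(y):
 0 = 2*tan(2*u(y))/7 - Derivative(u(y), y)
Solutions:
 u(y) = -asin(C1*exp(4*y/7))/2 + pi/2
 u(y) = asin(C1*exp(4*y/7))/2


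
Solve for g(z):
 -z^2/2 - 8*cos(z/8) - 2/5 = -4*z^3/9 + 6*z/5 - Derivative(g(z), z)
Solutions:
 g(z) = C1 - z^4/9 + z^3/6 + 3*z^2/5 + 2*z/5 + 64*sin(z/8)


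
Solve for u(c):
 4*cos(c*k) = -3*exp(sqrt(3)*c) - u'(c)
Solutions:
 u(c) = C1 - sqrt(3)*exp(sqrt(3)*c) - 4*sin(c*k)/k


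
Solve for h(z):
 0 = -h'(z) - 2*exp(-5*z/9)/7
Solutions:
 h(z) = C1 + 18*exp(-5*z/9)/35


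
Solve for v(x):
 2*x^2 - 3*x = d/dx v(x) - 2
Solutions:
 v(x) = C1 + 2*x^3/3 - 3*x^2/2 + 2*x


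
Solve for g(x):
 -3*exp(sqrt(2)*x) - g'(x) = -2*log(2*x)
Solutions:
 g(x) = C1 + 2*x*log(x) + 2*x*(-1 + log(2)) - 3*sqrt(2)*exp(sqrt(2)*x)/2


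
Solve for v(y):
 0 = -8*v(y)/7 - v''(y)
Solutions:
 v(y) = C1*sin(2*sqrt(14)*y/7) + C2*cos(2*sqrt(14)*y/7)


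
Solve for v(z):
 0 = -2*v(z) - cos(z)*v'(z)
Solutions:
 v(z) = C1*(sin(z) - 1)/(sin(z) + 1)


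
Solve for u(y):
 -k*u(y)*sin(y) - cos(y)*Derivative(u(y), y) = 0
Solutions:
 u(y) = C1*exp(k*log(cos(y)))


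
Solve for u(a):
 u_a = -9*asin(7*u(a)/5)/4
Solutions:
 Integral(1/asin(7*_y/5), (_y, u(a))) = C1 - 9*a/4


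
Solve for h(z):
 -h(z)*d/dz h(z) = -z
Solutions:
 h(z) = -sqrt(C1 + z^2)
 h(z) = sqrt(C1 + z^2)


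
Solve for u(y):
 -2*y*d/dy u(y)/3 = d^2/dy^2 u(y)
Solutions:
 u(y) = C1 + C2*erf(sqrt(3)*y/3)


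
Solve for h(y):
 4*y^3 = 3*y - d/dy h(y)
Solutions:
 h(y) = C1 - y^4 + 3*y^2/2


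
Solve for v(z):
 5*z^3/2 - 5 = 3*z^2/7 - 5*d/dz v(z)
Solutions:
 v(z) = C1 - z^4/8 + z^3/35 + z


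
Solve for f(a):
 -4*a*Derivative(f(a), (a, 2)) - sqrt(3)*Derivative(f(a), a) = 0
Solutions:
 f(a) = C1 + C2*a^(1 - sqrt(3)/4)


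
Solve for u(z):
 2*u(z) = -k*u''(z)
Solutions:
 u(z) = C1*exp(-sqrt(2)*z*sqrt(-1/k)) + C2*exp(sqrt(2)*z*sqrt(-1/k))


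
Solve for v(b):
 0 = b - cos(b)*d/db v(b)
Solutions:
 v(b) = C1 + Integral(b/cos(b), b)


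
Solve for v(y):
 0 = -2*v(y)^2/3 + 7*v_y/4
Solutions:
 v(y) = -21/(C1 + 8*y)


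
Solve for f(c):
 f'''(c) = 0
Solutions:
 f(c) = C1 + C2*c + C3*c^2


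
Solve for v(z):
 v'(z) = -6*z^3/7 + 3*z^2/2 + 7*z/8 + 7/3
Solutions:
 v(z) = C1 - 3*z^4/14 + z^3/2 + 7*z^2/16 + 7*z/3


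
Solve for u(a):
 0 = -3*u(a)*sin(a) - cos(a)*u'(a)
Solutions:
 u(a) = C1*cos(a)^3


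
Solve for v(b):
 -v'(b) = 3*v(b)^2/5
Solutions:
 v(b) = 5/(C1 + 3*b)


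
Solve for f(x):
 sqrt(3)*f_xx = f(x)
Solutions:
 f(x) = C1*exp(-3^(3/4)*x/3) + C2*exp(3^(3/4)*x/3)


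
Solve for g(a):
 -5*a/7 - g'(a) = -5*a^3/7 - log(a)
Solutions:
 g(a) = C1 + 5*a^4/28 - 5*a^2/14 + a*log(a) - a


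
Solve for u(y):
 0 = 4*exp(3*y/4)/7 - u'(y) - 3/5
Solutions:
 u(y) = C1 - 3*y/5 + 16*exp(3*y/4)/21


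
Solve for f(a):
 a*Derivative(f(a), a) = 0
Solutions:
 f(a) = C1


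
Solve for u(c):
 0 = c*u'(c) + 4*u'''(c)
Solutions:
 u(c) = C1 + Integral(C2*airyai(-2^(1/3)*c/2) + C3*airybi(-2^(1/3)*c/2), c)


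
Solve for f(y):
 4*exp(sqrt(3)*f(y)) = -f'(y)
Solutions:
 f(y) = sqrt(3)*(2*log(1/(C1 + 4*y)) - log(3))/6


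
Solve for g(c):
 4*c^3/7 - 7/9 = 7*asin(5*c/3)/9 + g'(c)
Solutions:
 g(c) = C1 + c^4/7 - 7*c*asin(5*c/3)/9 - 7*c/9 - 7*sqrt(9 - 25*c^2)/45


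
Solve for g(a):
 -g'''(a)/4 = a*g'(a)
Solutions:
 g(a) = C1 + Integral(C2*airyai(-2^(2/3)*a) + C3*airybi(-2^(2/3)*a), a)


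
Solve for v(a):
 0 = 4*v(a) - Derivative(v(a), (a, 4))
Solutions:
 v(a) = C1*exp(-sqrt(2)*a) + C2*exp(sqrt(2)*a) + C3*sin(sqrt(2)*a) + C4*cos(sqrt(2)*a)


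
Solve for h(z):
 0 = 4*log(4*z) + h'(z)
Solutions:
 h(z) = C1 - 4*z*log(z) - z*log(256) + 4*z


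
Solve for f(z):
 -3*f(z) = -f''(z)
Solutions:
 f(z) = C1*exp(-sqrt(3)*z) + C2*exp(sqrt(3)*z)


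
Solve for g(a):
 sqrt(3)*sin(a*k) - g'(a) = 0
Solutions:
 g(a) = C1 - sqrt(3)*cos(a*k)/k


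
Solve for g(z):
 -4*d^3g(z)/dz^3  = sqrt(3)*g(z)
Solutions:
 g(z) = C3*exp(-2^(1/3)*3^(1/6)*z/2) + (C1*sin(2^(1/3)*3^(2/3)*z/4) + C2*cos(2^(1/3)*3^(2/3)*z/4))*exp(2^(1/3)*3^(1/6)*z/4)


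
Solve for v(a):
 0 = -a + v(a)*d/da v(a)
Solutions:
 v(a) = -sqrt(C1 + a^2)
 v(a) = sqrt(C1 + a^2)


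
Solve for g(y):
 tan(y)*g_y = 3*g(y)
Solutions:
 g(y) = C1*sin(y)^3


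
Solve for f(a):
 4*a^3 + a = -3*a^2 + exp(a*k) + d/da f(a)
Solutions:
 f(a) = C1 + a^4 + a^3 + a^2/2 - exp(a*k)/k


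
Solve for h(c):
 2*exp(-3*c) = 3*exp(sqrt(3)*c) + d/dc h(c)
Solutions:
 h(c) = C1 - sqrt(3)*exp(sqrt(3)*c) - 2*exp(-3*c)/3


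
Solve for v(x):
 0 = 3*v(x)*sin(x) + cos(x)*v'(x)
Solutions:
 v(x) = C1*cos(x)^3


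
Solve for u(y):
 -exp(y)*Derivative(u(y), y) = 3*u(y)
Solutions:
 u(y) = C1*exp(3*exp(-y))


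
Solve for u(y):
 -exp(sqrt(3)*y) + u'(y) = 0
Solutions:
 u(y) = C1 + sqrt(3)*exp(sqrt(3)*y)/3


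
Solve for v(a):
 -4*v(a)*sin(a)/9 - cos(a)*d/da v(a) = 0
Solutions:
 v(a) = C1*cos(a)^(4/9)


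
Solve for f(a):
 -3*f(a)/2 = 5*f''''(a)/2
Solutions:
 f(a) = (C1*sin(sqrt(2)*3^(1/4)*5^(3/4)*a/10) + C2*cos(sqrt(2)*3^(1/4)*5^(3/4)*a/10))*exp(-sqrt(2)*3^(1/4)*5^(3/4)*a/10) + (C3*sin(sqrt(2)*3^(1/4)*5^(3/4)*a/10) + C4*cos(sqrt(2)*3^(1/4)*5^(3/4)*a/10))*exp(sqrt(2)*3^(1/4)*5^(3/4)*a/10)


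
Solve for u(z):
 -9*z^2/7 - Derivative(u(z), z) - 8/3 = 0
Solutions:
 u(z) = C1 - 3*z^3/7 - 8*z/3


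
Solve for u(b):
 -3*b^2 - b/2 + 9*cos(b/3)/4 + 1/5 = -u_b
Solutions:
 u(b) = C1 + b^3 + b^2/4 - b/5 - 27*sin(b/3)/4


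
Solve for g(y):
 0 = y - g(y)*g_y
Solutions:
 g(y) = -sqrt(C1 + y^2)
 g(y) = sqrt(C1 + y^2)


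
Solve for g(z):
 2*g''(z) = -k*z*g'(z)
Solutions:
 g(z) = Piecewise((-sqrt(pi)*C1*erf(sqrt(k)*z/2)/sqrt(k) - C2, (k > 0) | (k < 0)), (-C1*z - C2, True))


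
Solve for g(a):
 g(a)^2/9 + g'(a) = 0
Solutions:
 g(a) = 9/(C1 + a)


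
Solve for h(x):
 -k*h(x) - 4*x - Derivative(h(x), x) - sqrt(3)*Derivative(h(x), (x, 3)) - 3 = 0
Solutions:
 h(x) = C1*exp(x*(-2^(2/3)*3^(1/6)*(9*k + sqrt(81*k^2 + 4*sqrt(3)))^(1/3) + 2*6^(1/3)/(9*k + sqrt(81*k^2 + 4*sqrt(3)))^(1/3))/6) + C2*exp(x*(2^(2/3)*3^(1/6)*(9*k + sqrt(81*k^2 + 4*sqrt(3)))^(1/3) - 6^(2/3)*I*(9*k + sqrt(81*k^2 + 4*sqrt(3)))^(1/3) + 16*sqrt(3)/((9*k + sqrt(81*k^2 + 4*sqrt(3)))^(1/3)*(-2^(2/3)*3^(1/6) + 6^(2/3)*I)))/12) + C3*exp(x*(2^(2/3)*3^(1/6)*(9*k + sqrt(81*k^2 + 4*sqrt(3)))^(1/3) + 6^(2/3)*I*(9*k + sqrt(81*k^2 + 4*sqrt(3)))^(1/3) - 16*sqrt(3)/((9*k + sqrt(81*k^2 + 4*sqrt(3)))^(1/3)*(2^(2/3)*3^(1/6) + 6^(2/3)*I)))/12) - 4*x/k - 3/k + 4/k^2


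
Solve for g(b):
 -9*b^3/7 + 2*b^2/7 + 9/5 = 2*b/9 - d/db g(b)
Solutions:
 g(b) = C1 + 9*b^4/28 - 2*b^3/21 + b^2/9 - 9*b/5


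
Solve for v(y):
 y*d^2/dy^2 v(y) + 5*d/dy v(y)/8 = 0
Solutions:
 v(y) = C1 + C2*y^(3/8)


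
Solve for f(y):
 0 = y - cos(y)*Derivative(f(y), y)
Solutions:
 f(y) = C1 + Integral(y/cos(y), y)


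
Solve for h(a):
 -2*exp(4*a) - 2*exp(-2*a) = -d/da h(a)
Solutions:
 h(a) = C1 + exp(4*a)/2 - exp(-2*a)


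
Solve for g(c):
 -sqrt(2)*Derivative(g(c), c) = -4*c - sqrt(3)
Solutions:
 g(c) = C1 + sqrt(2)*c^2 + sqrt(6)*c/2


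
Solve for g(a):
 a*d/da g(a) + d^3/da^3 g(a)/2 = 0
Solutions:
 g(a) = C1 + Integral(C2*airyai(-2^(1/3)*a) + C3*airybi(-2^(1/3)*a), a)


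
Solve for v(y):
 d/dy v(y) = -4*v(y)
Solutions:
 v(y) = C1*exp(-4*y)


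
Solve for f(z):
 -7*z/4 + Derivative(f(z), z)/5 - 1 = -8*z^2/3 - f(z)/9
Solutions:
 f(z) = C1*exp(-5*z/9) - 24*z^2 + 2043*z/20 - 17487/100


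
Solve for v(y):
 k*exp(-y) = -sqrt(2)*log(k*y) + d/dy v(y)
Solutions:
 v(y) = C1 - k*exp(-y) + sqrt(2)*y*log(k*y) - sqrt(2)*y


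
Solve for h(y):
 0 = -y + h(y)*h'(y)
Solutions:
 h(y) = -sqrt(C1 + y^2)
 h(y) = sqrt(C1 + y^2)


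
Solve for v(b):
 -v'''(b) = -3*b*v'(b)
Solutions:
 v(b) = C1 + Integral(C2*airyai(3^(1/3)*b) + C3*airybi(3^(1/3)*b), b)


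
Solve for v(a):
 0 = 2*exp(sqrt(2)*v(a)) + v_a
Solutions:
 v(a) = sqrt(2)*(2*log(1/(C1 + 2*a)) - log(2))/4


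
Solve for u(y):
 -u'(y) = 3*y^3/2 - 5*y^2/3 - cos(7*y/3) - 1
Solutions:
 u(y) = C1 - 3*y^4/8 + 5*y^3/9 + y + 3*sin(7*y/3)/7


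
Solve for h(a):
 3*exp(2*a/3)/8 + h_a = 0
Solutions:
 h(a) = C1 - 9*exp(2*a/3)/16


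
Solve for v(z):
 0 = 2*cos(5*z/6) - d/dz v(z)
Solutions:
 v(z) = C1 + 12*sin(5*z/6)/5


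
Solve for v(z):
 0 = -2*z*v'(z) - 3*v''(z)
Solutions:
 v(z) = C1 + C2*erf(sqrt(3)*z/3)


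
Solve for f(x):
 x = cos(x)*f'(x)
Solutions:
 f(x) = C1 + Integral(x/cos(x), x)


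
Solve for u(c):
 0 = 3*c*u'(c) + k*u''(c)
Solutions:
 u(c) = C1 + C2*sqrt(k)*erf(sqrt(6)*c*sqrt(1/k)/2)


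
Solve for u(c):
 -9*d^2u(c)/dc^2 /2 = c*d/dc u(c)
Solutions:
 u(c) = C1 + C2*erf(c/3)


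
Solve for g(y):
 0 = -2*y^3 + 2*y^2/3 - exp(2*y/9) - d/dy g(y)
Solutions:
 g(y) = C1 - y^4/2 + 2*y^3/9 - 9*exp(2*y/9)/2


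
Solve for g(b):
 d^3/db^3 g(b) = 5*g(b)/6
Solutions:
 g(b) = C3*exp(5^(1/3)*6^(2/3)*b/6) + (C1*sin(2^(2/3)*3^(1/6)*5^(1/3)*b/4) + C2*cos(2^(2/3)*3^(1/6)*5^(1/3)*b/4))*exp(-5^(1/3)*6^(2/3)*b/12)


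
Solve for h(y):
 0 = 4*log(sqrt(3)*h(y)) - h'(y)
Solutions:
 -Integral(1/(2*log(_y) + log(3)), (_y, h(y)))/2 = C1 - y


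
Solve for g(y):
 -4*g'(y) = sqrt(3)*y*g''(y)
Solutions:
 g(y) = C1 + C2*y^(1 - 4*sqrt(3)/3)


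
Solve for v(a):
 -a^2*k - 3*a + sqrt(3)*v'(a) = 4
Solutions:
 v(a) = C1 + sqrt(3)*a^3*k/9 + sqrt(3)*a^2/2 + 4*sqrt(3)*a/3


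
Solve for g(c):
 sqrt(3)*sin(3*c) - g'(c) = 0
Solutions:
 g(c) = C1 - sqrt(3)*cos(3*c)/3


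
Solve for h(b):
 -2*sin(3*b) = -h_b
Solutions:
 h(b) = C1 - 2*cos(3*b)/3


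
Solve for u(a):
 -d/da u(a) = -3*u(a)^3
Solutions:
 u(a) = -sqrt(2)*sqrt(-1/(C1 + 3*a))/2
 u(a) = sqrt(2)*sqrt(-1/(C1 + 3*a))/2


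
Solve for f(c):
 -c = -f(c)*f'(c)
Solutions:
 f(c) = -sqrt(C1 + c^2)
 f(c) = sqrt(C1 + c^2)


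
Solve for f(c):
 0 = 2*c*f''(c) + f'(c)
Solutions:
 f(c) = C1 + C2*sqrt(c)


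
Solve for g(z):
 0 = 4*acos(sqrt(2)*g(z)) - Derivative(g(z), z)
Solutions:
 Integral(1/acos(sqrt(2)*_y), (_y, g(z))) = C1 + 4*z


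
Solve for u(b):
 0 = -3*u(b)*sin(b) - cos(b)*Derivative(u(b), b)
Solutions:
 u(b) = C1*cos(b)^3


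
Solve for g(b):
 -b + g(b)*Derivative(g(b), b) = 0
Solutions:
 g(b) = -sqrt(C1 + b^2)
 g(b) = sqrt(C1 + b^2)


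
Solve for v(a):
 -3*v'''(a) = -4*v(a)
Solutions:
 v(a) = C3*exp(6^(2/3)*a/3) + (C1*sin(2^(2/3)*3^(1/6)*a/2) + C2*cos(2^(2/3)*3^(1/6)*a/2))*exp(-6^(2/3)*a/6)


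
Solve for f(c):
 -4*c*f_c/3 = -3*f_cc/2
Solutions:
 f(c) = C1 + C2*erfi(2*c/3)


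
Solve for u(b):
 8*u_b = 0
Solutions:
 u(b) = C1


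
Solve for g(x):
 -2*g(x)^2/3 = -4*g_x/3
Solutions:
 g(x) = -2/(C1 + x)


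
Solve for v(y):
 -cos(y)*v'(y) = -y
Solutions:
 v(y) = C1 + Integral(y/cos(y), y)


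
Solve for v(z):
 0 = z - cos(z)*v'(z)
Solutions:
 v(z) = C1 + Integral(z/cos(z), z)


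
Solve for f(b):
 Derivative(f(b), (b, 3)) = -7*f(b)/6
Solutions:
 f(b) = C3*exp(-6^(2/3)*7^(1/3)*b/6) + (C1*sin(2^(2/3)*3^(1/6)*7^(1/3)*b/4) + C2*cos(2^(2/3)*3^(1/6)*7^(1/3)*b/4))*exp(6^(2/3)*7^(1/3)*b/12)


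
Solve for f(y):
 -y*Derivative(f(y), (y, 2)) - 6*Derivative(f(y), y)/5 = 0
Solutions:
 f(y) = C1 + C2/y^(1/5)


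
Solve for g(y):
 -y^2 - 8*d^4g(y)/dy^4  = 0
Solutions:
 g(y) = C1 + C2*y + C3*y^2 + C4*y^3 - y^6/2880


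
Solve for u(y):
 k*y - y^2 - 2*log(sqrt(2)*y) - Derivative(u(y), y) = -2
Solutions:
 u(y) = C1 + k*y^2/2 - y^3/3 - 2*y*log(y) - y*log(2) + 4*y


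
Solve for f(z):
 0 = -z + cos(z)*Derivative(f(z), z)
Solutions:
 f(z) = C1 + Integral(z/cos(z), z)


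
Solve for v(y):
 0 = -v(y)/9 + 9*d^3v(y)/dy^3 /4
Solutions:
 v(y) = C3*exp(6^(2/3)*y/9) + (C1*sin(2^(2/3)*3^(1/6)*y/6) + C2*cos(2^(2/3)*3^(1/6)*y/6))*exp(-6^(2/3)*y/18)


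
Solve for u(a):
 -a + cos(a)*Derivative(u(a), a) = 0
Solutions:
 u(a) = C1 + Integral(a/cos(a), a)


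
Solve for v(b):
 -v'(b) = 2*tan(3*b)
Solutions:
 v(b) = C1 + 2*log(cos(3*b))/3


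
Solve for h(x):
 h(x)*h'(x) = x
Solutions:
 h(x) = -sqrt(C1 + x^2)
 h(x) = sqrt(C1 + x^2)


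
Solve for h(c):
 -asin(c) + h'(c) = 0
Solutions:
 h(c) = C1 + c*asin(c) + sqrt(1 - c^2)


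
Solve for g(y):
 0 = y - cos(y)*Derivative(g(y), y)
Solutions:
 g(y) = C1 + Integral(y/cos(y), y)


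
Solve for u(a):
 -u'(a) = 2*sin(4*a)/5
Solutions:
 u(a) = C1 + cos(4*a)/10


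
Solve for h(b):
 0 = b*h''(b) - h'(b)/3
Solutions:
 h(b) = C1 + C2*b^(4/3)


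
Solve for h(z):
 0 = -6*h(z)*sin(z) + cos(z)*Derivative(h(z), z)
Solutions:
 h(z) = C1/cos(z)^6


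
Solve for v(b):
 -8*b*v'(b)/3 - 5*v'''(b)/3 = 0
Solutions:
 v(b) = C1 + Integral(C2*airyai(-2*5^(2/3)*b/5) + C3*airybi(-2*5^(2/3)*b/5), b)


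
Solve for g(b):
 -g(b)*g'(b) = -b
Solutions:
 g(b) = -sqrt(C1 + b^2)
 g(b) = sqrt(C1 + b^2)


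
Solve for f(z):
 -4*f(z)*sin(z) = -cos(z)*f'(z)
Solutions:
 f(z) = C1/cos(z)^4


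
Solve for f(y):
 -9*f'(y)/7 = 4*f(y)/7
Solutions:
 f(y) = C1*exp(-4*y/9)


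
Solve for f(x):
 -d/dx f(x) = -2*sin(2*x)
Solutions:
 f(x) = C1 - cos(2*x)


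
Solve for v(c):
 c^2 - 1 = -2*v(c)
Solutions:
 v(c) = 1/2 - c^2/2


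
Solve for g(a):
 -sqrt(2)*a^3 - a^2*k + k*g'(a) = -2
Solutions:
 g(a) = C1 + sqrt(2)*a^4/(4*k) + a^3/3 - 2*a/k


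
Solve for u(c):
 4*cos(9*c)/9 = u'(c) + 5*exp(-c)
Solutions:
 u(c) = C1 + 4*sin(9*c)/81 + 5*exp(-c)


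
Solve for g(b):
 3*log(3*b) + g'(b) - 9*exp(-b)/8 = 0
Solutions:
 g(b) = C1 - 3*b*log(b) + 3*b*(1 - log(3)) - 9*exp(-b)/8


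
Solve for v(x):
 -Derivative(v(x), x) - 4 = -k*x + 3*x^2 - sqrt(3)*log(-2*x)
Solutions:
 v(x) = C1 + k*x^2/2 - x^3 + sqrt(3)*x*log(-x) + x*(-4 - sqrt(3) + sqrt(3)*log(2))


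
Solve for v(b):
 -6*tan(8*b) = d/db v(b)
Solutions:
 v(b) = C1 + 3*log(cos(8*b))/4


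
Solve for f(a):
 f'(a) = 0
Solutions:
 f(a) = C1


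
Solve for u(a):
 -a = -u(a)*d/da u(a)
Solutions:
 u(a) = -sqrt(C1 + a^2)
 u(a) = sqrt(C1 + a^2)


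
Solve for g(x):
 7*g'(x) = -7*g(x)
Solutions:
 g(x) = C1*exp(-x)


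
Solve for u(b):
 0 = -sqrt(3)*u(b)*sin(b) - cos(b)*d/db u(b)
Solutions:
 u(b) = C1*cos(b)^(sqrt(3))


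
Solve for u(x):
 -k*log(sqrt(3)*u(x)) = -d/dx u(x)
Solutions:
 Integral(1/(2*log(_y) + log(3)), (_y, u(x))) = C1 + k*x/2


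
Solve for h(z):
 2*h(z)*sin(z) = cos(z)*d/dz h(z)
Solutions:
 h(z) = C1/cos(z)^2


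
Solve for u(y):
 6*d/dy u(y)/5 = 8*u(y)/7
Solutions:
 u(y) = C1*exp(20*y/21)


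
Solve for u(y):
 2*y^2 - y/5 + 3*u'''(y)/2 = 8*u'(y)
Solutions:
 u(y) = C1 + C2*exp(-4*sqrt(3)*y/3) + C3*exp(4*sqrt(3)*y/3) + y^3/12 - y^2/80 + 3*y/32


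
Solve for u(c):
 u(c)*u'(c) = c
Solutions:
 u(c) = -sqrt(C1 + c^2)
 u(c) = sqrt(C1 + c^2)


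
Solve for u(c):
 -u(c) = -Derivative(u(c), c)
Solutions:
 u(c) = C1*exp(c)


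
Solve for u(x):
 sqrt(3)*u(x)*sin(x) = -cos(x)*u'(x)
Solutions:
 u(x) = C1*cos(x)^(sqrt(3))


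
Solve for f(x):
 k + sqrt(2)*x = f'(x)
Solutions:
 f(x) = C1 + k*x + sqrt(2)*x^2/2


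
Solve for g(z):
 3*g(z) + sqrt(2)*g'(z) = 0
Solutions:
 g(z) = C1*exp(-3*sqrt(2)*z/2)


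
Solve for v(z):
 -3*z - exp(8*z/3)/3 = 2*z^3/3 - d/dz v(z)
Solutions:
 v(z) = C1 + z^4/6 + 3*z^2/2 + exp(8*z/3)/8


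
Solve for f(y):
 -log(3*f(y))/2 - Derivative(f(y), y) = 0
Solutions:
 2*Integral(1/(log(_y) + log(3)), (_y, f(y))) = C1 - y


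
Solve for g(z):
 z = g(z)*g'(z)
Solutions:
 g(z) = -sqrt(C1 + z^2)
 g(z) = sqrt(C1 + z^2)


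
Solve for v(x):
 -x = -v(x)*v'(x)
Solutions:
 v(x) = -sqrt(C1 + x^2)
 v(x) = sqrt(C1 + x^2)


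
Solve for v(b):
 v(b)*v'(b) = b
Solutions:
 v(b) = -sqrt(C1 + b^2)
 v(b) = sqrt(C1 + b^2)


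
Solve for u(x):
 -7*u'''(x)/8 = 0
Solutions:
 u(x) = C1 + C2*x + C3*x^2


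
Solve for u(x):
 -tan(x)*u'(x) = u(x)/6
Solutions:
 u(x) = C1/sin(x)^(1/6)


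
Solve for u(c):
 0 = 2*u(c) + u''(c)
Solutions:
 u(c) = C1*sin(sqrt(2)*c) + C2*cos(sqrt(2)*c)


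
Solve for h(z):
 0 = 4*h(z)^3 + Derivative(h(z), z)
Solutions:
 h(z) = -sqrt(2)*sqrt(-1/(C1 - 4*z))/2
 h(z) = sqrt(2)*sqrt(-1/(C1 - 4*z))/2


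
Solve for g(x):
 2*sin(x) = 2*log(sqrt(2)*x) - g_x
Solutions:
 g(x) = C1 + 2*x*log(x) - 2*x + x*log(2) + 2*cos(x)


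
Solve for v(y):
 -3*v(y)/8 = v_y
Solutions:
 v(y) = C1*exp(-3*y/8)


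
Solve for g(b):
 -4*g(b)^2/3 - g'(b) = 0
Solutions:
 g(b) = 3/(C1 + 4*b)


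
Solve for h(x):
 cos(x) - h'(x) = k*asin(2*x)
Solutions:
 h(x) = C1 - k*(x*asin(2*x) + sqrt(1 - 4*x^2)/2) + sin(x)


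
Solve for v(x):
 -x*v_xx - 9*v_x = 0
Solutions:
 v(x) = C1 + C2/x^8


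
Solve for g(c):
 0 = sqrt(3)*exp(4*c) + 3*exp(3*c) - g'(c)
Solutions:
 g(c) = C1 + sqrt(3)*exp(4*c)/4 + exp(3*c)


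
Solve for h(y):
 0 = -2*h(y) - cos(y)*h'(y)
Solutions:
 h(y) = C1*(sin(y) - 1)/(sin(y) + 1)


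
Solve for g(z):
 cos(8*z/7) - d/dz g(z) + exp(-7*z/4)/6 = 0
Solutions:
 g(z) = C1 + 7*sin(8*z/7)/8 - 2*exp(-7*z/4)/21


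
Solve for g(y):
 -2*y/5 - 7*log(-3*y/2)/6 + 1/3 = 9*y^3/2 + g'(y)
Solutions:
 g(y) = C1 - 9*y^4/8 - y^2/5 - 7*y*log(-y)/6 + y*(-7*log(3) + 7*log(2) + 9)/6


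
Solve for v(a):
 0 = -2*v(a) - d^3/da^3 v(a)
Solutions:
 v(a) = C3*exp(-2^(1/3)*a) + (C1*sin(2^(1/3)*sqrt(3)*a/2) + C2*cos(2^(1/3)*sqrt(3)*a/2))*exp(2^(1/3)*a/2)


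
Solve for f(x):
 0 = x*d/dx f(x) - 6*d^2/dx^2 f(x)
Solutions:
 f(x) = C1 + C2*erfi(sqrt(3)*x/6)


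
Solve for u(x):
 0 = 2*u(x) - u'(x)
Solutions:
 u(x) = C1*exp(2*x)


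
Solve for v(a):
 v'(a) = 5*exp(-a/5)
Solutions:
 v(a) = C1 - 25*exp(-a/5)


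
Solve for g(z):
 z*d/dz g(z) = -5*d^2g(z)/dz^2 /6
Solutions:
 g(z) = C1 + C2*erf(sqrt(15)*z/5)


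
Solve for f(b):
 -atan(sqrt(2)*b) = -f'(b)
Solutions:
 f(b) = C1 + b*atan(sqrt(2)*b) - sqrt(2)*log(2*b^2 + 1)/4


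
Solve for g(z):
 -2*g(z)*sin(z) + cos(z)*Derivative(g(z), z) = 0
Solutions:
 g(z) = C1/cos(z)^2


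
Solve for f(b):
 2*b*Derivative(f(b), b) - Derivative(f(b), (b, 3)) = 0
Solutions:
 f(b) = C1 + Integral(C2*airyai(2^(1/3)*b) + C3*airybi(2^(1/3)*b), b)


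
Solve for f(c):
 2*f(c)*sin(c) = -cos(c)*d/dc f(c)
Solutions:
 f(c) = C1*cos(c)^2


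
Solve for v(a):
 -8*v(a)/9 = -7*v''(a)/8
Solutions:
 v(a) = C1*exp(-8*sqrt(7)*a/21) + C2*exp(8*sqrt(7)*a/21)


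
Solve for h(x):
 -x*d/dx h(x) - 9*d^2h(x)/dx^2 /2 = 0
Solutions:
 h(x) = C1 + C2*erf(x/3)


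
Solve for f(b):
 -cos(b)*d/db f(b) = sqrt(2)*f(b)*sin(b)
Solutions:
 f(b) = C1*cos(b)^(sqrt(2))


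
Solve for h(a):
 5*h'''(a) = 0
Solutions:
 h(a) = C1 + C2*a + C3*a^2


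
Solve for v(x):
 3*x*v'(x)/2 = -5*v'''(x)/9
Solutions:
 v(x) = C1 + Integral(C2*airyai(-3*10^(2/3)*x/10) + C3*airybi(-3*10^(2/3)*x/10), x)


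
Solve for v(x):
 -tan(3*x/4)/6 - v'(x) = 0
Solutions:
 v(x) = C1 + 2*log(cos(3*x/4))/9


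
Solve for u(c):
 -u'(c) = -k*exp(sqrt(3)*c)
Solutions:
 u(c) = C1 + sqrt(3)*k*exp(sqrt(3)*c)/3


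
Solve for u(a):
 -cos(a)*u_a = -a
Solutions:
 u(a) = C1 + Integral(a/cos(a), a)


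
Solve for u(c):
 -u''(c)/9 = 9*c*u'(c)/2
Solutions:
 u(c) = C1 + C2*erf(9*c/2)


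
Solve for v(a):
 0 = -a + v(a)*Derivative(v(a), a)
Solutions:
 v(a) = -sqrt(C1 + a^2)
 v(a) = sqrt(C1 + a^2)


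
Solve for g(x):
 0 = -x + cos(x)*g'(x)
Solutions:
 g(x) = C1 + Integral(x/cos(x), x)


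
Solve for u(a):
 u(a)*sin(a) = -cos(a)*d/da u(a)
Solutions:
 u(a) = C1*cos(a)


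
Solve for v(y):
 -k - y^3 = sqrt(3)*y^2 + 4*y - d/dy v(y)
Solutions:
 v(y) = C1 + k*y + y^4/4 + sqrt(3)*y^3/3 + 2*y^2


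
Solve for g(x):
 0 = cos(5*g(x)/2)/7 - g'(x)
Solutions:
 -x/7 - log(sin(5*g(x)/2) - 1)/5 + log(sin(5*g(x)/2) + 1)/5 = C1


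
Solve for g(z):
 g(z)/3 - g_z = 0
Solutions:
 g(z) = C1*exp(z/3)


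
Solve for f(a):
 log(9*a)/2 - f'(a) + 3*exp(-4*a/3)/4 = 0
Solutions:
 f(a) = C1 + a*log(a)/2 + a*(-1/2 + log(3)) - 9*exp(-4*a/3)/16


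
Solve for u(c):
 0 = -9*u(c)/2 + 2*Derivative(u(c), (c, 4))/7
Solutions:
 u(c) = C1*exp(-sqrt(6)*7^(1/4)*c/2) + C2*exp(sqrt(6)*7^(1/4)*c/2) + C3*sin(sqrt(6)*7^(1/4)*c/2) + C4*cos(sqrt(6)*7^(1/4)*c/2)


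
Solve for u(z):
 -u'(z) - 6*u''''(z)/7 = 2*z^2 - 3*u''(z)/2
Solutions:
 u(z) = C1 + C2*exp(21^(1/3)*z*(21^(1/3)/(sqrt(15) + 6)^(1/3) + (sqrt(15) + 6)^(1/3))/12)*sin(3^(1/6)*7^(1/3)*z*(-3^(2/3)*(sqrt(15) + 6)^(1/3) + 3*7^(1/3)/(sqrt(15) + 6)^(1/3))/12) + C3*exp(21^(1/3)*z*(21^(1/3)/(sqrt(15) + 6)^(1/3) + (sqrt(15) + 6)^(1/3))/12)*cos(3^(1/6)*7^(1/3)*z*(-3^(2/3)*(sqrt(15) + 6)^(1/3) + 3*7^(1/3)/(sqrt(15) + 6)^(1/3))/12) + C4*exp(-21^(1/3)*z*(21^(1/3)/(sqrt(15) + 6)^(1/3) + (sqrt(15) + 6)^(1/3))/6) - 2*z^3/3 - 3*z^2 - 9*z


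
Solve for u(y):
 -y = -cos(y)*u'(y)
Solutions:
 u(y) = C1 + Integral(y/cos(y), y)


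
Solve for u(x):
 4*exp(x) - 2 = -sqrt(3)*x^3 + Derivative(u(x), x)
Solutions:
 u(x) = C1 + sqrt(3)*x^4/4 - 2*x + 4*exp(x)


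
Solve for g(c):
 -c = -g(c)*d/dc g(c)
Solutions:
 g(c) = -sqrt(C1 + c^2)
 g(c) = sqrt(C1 + c^2)


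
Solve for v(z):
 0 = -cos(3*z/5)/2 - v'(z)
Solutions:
 v(z) = C1 - 5*sin(3*z/5)/6


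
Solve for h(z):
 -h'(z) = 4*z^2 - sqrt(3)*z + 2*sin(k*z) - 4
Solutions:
 h(z) = C1 - 4*z^3/3 + sqrt(3)*z^2/2 + 4*z + 2*cos(k*z)/k


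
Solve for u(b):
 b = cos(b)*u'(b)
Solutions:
 u(b) = C1 + Integral(b/cos(b), b)


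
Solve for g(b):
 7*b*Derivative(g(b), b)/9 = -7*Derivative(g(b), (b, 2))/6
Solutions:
 g(b) = C1 + C2*erf(sqrt(3)*b/3)


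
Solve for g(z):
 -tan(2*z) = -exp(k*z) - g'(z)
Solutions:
 g(z) = C1 - Piecewise((exp(k*z)/k, Ne(k, 0)), (z, True)) - log(cos(2*z))/2


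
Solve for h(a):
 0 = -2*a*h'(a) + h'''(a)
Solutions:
 h(a) = C1 + Integral(C2*airyai(2^(1/3)*a) + C3*airybi(2^(1/3)*a), a)


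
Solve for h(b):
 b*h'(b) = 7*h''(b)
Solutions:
 h(b) = C1 + C2*erfi(sqrt(14)*b/14)


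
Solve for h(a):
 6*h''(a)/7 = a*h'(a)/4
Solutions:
 h(a) = C1 + C2*erfi(sqrt(21)*a/12)


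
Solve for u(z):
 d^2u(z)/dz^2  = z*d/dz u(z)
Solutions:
 u(z) = C1 + C2*erfi(sqrt(2)*z/2)


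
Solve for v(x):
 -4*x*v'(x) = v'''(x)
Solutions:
 v(x) = C1 + Integral(C2*airyai(-2^(2/3)*x) + C3*airybi(-2^(2/3)*x), x)


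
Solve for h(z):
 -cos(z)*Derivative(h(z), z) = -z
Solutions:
 h(z) = C1 + Integral(z/cos(z), z)


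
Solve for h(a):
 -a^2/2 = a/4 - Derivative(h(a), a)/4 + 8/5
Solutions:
 h(a) = C1 + 2*a^3/3 + a^2/2 + 32*a/5


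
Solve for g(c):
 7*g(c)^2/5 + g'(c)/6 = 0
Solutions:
 g(c) = 5/(C1 + 42*c)


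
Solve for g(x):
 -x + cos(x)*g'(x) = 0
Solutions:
 g(x) = C1 + Integral(x/cos(x), x)


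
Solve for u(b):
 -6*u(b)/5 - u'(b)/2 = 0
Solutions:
 u(b) = C1*exp(-12*b/5)


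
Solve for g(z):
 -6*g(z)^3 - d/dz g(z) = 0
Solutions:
 g(z) = -sqrt(2)*sqrt(-1/(C1 - 6*z))/2
 g(z) = sqrt(2)*sqrt(-1/(C1 - 6*z))/2


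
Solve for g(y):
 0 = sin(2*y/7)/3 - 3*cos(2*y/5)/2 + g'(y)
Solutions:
 g(y) = C1 + 15*sin(2*y/5)/4 + 7*cos(2*y/7)/6


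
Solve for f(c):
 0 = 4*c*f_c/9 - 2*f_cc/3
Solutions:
 f(c) = C1 + C2*erfi(sqrt(3)*c/3)


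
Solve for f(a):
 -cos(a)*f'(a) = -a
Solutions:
 f(a) = C1 + Integral(a/cos(a), a)


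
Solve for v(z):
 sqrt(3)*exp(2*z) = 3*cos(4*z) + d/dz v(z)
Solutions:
 v(z) = C1 + sqrt(3)*exp(2*z)/2 - 3*sin(4*z)/4


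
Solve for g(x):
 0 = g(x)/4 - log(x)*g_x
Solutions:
 g(x) = C1*exp(li(x)/4)


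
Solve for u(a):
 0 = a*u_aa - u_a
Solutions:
 u(a) = C1 + C2*a^2


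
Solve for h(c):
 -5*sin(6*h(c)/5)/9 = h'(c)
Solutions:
 5*c/9 + 5*log(cos(6*h(c)/5) - 1)/12 - 5*log(cos(6*h(c)/5) + 1)/12 = C1


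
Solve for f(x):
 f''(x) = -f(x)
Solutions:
 f(x) = C1*sin(x) + C2*cos(x)


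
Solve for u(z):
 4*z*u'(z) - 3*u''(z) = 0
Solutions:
 u(z) = C1 + C2*erfi(sqrt(6)*z/3)


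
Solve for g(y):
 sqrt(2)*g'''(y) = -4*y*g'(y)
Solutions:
 g(y) = C1 + Integral(C2*airyai(-sqrt(2)*y) + C3*airybi(-sqrt(2)*y), y)


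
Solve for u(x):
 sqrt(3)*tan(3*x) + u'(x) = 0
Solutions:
 u(x) = C1 + sqrt(3)*log(cos(3*x))/3


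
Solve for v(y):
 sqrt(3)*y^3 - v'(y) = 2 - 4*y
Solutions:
 v(y) = C1 + sqrt(3)*y^4/4 + 2*y^2 - 2*y


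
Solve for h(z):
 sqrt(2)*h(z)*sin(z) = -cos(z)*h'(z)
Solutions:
 h(z) = C1*cos(z)^(sqrt(2))


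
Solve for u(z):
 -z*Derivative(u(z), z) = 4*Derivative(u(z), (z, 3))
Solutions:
 u(z) = C1 + Integral(C2*airyai(-2^(1/3)*z/2) + C3*airybi(-2^(1/3)*z/2), z)


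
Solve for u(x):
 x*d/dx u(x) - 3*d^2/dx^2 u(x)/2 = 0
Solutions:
 u(x) = C1 + C2*erfi(sqrt(3)*x/3)


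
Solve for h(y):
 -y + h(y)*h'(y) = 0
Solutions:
 h(y) = -sqrt(C1 + y^2)
 h(y) = sqrt(C1 + y^2)


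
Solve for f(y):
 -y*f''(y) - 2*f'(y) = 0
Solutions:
 f(y) = C1 + C2/y


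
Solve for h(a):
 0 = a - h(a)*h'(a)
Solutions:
 h(a) = -sqrt(C1 + a^2)
 h(a) = sqrt(C1 + a^2)


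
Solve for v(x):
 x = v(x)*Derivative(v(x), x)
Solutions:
 v(x) = -sqrt(C1 + x^2)
 v(x) = sqrt(C1 + x^2)


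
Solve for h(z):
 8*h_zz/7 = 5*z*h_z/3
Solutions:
 h(z) = C1 + C2*erfi(sqrt(105)*z/12)


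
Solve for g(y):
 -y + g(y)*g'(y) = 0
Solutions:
 g(y) = -sqrt(C1 + y^2)
 g(y) = sqrt(C1 + y^2)


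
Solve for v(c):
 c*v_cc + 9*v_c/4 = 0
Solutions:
 v(c) = C1 + C2/c^(5/4)


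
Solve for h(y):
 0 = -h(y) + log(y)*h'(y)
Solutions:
 h(y) = C1*exp(li(y))


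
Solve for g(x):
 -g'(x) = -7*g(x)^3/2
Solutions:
 g(x) = -sqrt(-1/(C1 + 7*x))
 g(x) = sqrt(-1/(C1 + 7*x))


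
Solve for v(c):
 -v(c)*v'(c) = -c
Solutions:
 v(c) = -sqrt(C1 + c^2)
 v(c) = sqrt(C1 + c^2)


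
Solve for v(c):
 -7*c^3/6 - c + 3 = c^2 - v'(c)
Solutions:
 v(c) = C1 + 7*c^4/24 + c^3/3 + c^2/2 - 3*c


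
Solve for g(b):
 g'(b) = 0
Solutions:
 g(b) = C1


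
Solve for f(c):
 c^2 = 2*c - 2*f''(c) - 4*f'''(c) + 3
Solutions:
 f(c) = C1 + C2*c + C3*exp(-c/2) - c^4/24 + c^3/2 - 9*c^2/4


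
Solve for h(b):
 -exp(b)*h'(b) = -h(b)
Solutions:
 h(b) = C1*exp(-exp(-b))


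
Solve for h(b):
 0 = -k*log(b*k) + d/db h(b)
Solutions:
 h(b) = C1 + b*k*log(b*k) - b*k


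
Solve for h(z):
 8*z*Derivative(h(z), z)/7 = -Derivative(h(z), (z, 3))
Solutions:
 h(z) = C1 + Integral(C2*airyai(-2*7^(2/3)*z/7) + C3*airybi(-2*7^(2/3)*z/7), z)


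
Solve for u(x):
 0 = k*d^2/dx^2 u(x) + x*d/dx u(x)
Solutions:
 u(x) = C1 + C2*sqrt(k)*erf(sqrt(2)*x*sqrt(1/k)/2)


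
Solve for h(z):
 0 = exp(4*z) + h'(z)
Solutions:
 h(z) = C1 - exp(4*z)/4


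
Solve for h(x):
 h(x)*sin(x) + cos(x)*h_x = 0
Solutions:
 h(x) = C1*cos(x)


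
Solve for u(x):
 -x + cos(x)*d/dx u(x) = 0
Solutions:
 u(x) = C1 + Integral(x/cos(x), x)


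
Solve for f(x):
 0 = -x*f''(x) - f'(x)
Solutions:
 f(x) = C1 + C2*log(x)


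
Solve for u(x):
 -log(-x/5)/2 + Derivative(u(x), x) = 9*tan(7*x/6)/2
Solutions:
 u(x) = C1 + x*log(-x)/2 - x*log(5)/2 - x/2 - 27*log(cos(7*x/6))/7


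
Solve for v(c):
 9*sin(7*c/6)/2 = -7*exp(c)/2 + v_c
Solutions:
 v(c) = C1 + 7*exp(c)/2 - 27*cos(7*c/6)/7


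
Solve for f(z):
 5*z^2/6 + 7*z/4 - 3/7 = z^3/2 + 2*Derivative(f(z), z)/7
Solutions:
 f(z) = C1 - 7*z^4/16 + 35*z^3/36 + 49*z^2/16 - 3*z/2
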